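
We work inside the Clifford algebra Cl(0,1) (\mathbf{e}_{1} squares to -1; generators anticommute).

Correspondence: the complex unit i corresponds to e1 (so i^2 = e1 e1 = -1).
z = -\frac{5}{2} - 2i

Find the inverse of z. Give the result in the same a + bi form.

In blades: z = -\frac{5}{2} - 2 e_{1}.
With qbar = -\frac{5}{2} + 2 e_{1} (scalar fixed, mapped units negated), z qbar = \frac{41}{4} (the sum of squared coefficients), so z^-1 = qbar / (\frac{41}{4}) = -\frac{10}{41} + \frac{8}{41} e_{1}; translating back:
Answer: -\frac{10}{41} + \frac{8}{41}i


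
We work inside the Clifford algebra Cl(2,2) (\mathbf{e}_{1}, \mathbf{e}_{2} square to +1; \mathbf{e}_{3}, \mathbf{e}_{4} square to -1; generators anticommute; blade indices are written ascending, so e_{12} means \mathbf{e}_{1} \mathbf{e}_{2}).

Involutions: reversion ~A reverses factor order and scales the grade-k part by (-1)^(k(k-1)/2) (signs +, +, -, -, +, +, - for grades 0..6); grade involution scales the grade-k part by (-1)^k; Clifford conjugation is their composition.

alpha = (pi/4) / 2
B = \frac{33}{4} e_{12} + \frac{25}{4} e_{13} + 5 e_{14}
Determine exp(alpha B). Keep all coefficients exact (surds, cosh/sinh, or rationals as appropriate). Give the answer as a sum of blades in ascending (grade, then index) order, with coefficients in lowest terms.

B^2 term by term: the squares give (\frac{33}{4})^2*(e_{12})^2 + (\frac{25}{4})^2*(e_{13})^2 + (5)^2*(e_{14})^2 = \frac{1089}{16}*(-1) + \frac{625}{16}*(+1) + 25*(+1) = -4 (each basis 2-blade squares to minus the product of its generators' squares); cross terms between blades sharing an index anticommute and cancel. So B^2 = -4.
B^2 = -4 — since the square is negative, the closed form is circular: l = 2, alpha*l = \frac{\pi}{4}, so exp(alpha B) = cos(\frac{\pi}{4}) + (sin(\frac{\pi}{4})/2)*B = \frac{\sqrt{2}}{2} + (\frac{\sqrt{2}}{4})*B.
Answer: \frac{\sqrt{2}}{2} + \frac{33 \sqrt{2}}{16} e_{12} + \frac{25 \sqrt{2}}{16} e_{13} + \frac{5 \sqrt{2}}{4} e_{14}


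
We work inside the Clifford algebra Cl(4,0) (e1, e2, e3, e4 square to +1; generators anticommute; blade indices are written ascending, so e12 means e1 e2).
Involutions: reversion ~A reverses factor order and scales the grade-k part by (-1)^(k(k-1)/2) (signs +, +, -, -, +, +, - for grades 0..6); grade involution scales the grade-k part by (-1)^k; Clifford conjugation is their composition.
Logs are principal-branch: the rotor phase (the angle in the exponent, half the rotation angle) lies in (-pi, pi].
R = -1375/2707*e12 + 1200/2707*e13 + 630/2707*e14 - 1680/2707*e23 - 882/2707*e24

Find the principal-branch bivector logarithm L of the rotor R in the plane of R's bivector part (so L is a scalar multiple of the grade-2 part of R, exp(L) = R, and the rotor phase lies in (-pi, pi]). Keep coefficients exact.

The scalar part of R is 0, so the principal-branch rotor phase is pinned; divide the bivector part by its sine to get the unit plane — L is the phase times that plane.
Concretely: cos(phase) = 0 gives phase = ±pi/2, and since phase/sin(phase) is even the sign is immaterial: L = (phase/sin(phase)) * <R>_2 = (pi/2) * <R>_2.
Answer: -1375*pi/5414*e12 + 600*pi/2707*e13 + 315*pi/2707*e14 - 840*pi/2707*e23 - 441*pi/2707*e24


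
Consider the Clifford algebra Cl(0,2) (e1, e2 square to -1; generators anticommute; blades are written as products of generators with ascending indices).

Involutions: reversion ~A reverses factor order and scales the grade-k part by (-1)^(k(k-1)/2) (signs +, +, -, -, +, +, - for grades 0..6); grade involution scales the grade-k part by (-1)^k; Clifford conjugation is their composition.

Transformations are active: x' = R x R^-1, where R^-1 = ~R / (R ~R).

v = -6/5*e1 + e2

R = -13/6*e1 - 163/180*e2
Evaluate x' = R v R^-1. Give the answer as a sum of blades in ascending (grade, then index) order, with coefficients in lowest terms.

~R = -13/6*e1 - 163/180*e2, and R ~R = -178669/32400, so R^-1 = ~R / (-178669/32400).
R v = -61/36 - 244/75*e1 e2
Answer: -1926/14645*e1 - 4559/2929*e2


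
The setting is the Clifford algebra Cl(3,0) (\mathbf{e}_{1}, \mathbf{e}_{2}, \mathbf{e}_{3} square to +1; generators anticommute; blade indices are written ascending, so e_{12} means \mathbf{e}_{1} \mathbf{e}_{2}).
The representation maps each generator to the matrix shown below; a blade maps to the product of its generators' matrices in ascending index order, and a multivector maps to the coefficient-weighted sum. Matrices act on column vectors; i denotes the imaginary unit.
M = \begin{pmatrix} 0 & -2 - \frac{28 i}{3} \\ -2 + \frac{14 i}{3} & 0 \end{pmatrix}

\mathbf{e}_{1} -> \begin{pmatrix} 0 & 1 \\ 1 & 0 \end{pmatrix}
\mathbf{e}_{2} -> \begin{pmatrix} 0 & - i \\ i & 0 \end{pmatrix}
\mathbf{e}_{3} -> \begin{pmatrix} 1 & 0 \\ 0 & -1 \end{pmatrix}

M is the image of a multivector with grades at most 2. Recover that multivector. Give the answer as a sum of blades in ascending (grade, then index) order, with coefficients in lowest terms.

Method: 1, rho(e_{1}), rho(e_{2}), rho(e_{3}) form a trace-orthogonal basis of the 2x2 complex matrices (tr(X Y) = 2 if X = Y, else 0), so M = m0*1 + m1*rho(e_{1}) + m2*rho(e_{2}) + m3*rho(e_{3}) with m0 = tr(M)/2 = 0, m1 = tr(M rho(e_{1}))/2 = -2 - \frac{7 i}{3}, m2 = tr(M rho(e_{2}))/2 = 7, m3 = tr(M rho(e_{3}))/2 = 0.
Multiplying table entries, the bivector images are rho(e_{12}) = i*rho(e_{3}), rho(e_{13}) = -i*rho(e_{2}), rho(e_{23}) = i*rho(e_{1}); with real blade coefficients the real parts of m0..m3 are the coefficients of 1, e_{1}, e_{2}, e_{3} and the imaginary parts give the bivectors (e_{23}: Im m1, e_{13}: -Im m2, e_{12}: Im m3).
Answer: -2 e_{1} + 7 e_{2} - \frac{7}{3} e_{23}


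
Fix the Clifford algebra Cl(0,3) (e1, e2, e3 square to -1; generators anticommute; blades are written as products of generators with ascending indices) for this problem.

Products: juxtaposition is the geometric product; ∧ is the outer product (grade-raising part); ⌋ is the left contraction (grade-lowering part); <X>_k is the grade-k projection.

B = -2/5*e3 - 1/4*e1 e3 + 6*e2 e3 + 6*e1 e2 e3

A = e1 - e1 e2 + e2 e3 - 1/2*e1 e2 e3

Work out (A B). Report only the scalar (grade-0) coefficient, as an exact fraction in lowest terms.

step 1: -9 - 3*e1 + 21/40*e2 + 25/4*e3 + 1/20*e1 e2 + 28/5*e1 e3 - 23/4*e2 e3 + 32/5*e1 e2 e3
Answer: -9


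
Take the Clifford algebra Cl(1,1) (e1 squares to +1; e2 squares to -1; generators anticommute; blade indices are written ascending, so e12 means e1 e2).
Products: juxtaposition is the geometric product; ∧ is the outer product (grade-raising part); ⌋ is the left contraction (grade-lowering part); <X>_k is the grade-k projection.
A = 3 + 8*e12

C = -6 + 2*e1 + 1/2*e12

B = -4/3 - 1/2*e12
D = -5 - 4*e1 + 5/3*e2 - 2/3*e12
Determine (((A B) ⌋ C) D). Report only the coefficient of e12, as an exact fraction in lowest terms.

step 1: -8 - 73/6*e12
step 2: 503/12 - 16*e1 - 4*e12
step 3: -1715/12 - 81*e1 + 2323/36*e2 - 623/18*e12
Answer: -623/18


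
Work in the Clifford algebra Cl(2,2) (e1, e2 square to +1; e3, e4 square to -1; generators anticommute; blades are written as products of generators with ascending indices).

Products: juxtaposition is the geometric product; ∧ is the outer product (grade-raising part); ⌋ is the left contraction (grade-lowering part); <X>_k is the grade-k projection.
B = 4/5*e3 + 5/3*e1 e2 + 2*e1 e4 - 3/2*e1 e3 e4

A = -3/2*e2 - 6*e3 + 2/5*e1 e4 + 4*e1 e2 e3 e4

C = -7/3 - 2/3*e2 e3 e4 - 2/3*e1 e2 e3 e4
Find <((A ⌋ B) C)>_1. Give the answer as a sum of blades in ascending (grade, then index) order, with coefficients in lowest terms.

step 1: 28/5 + 5/2*e1 + 3/5*e3 + 9*e1 e4
step 2: -196/15 - 35/6*e1 - 7/5*e3 - 21*e1 e4 - 6*e2 e3 - 2/5*e2 e4 + 6*e1 e2 e3 + 2/5*e1 e2 e4 - 27/5*e2 e3 e4 - 27/5*e1 e2 e3 e4
step 3: -35/6*e1 - 7/5*e3
Answer: -35/6*e1 - 7/5*e3


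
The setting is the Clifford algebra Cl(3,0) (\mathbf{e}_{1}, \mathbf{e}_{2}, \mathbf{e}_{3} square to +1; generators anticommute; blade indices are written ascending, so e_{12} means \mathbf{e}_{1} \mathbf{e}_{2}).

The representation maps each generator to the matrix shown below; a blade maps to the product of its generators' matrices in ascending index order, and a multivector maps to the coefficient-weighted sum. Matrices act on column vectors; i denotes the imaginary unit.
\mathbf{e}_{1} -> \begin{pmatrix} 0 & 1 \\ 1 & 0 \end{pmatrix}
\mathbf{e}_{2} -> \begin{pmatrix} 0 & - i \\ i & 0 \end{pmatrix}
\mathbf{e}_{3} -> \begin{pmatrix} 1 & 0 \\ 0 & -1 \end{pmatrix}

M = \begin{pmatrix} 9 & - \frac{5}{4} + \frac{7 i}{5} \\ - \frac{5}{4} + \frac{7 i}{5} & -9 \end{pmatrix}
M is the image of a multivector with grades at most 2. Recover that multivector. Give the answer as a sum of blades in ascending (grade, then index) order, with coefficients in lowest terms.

Method: 1, rho(e_{1}), rho(e_{2}), rho(e_{3}) form a trace-orthogonal basis of the 2x2 complex matrices (tr(X Y) = 2 if X = Y, else 0), so M = m0*1 + m1*rho(e_{1}) + m2*rho(e_{2}) + m3*rho(e_{3}) with m0 = tr(M)/2 = 0, m1 = tr(M rho(e_{1}))/2 = - \frac{5}{4} + \frac{7 i}{5}, m2 = tr(M rho(e_{2}))/2 = 0, m3 = tr(M rho(e_{3}))/2 = 9.
Multiplying table entries, the bivector images are rho(e_{12}) = i*rho(e_{3}), rho(e_{13}) = -i*rho(e_{2}), rho(e_{23}) = i*rho(e_{1}); with real blade coefficients the real parts of m0..m3 are the coefficients of 1, e_{1}, e_{2}, e_{3} and the imaginary parts give the bivectors (e_{23}: Im m1, e_{13}: -Im m2, e_{12}: Im m3).
Answer: -\frac{5}{4} e_{1} + 9 e_{3} + \frac{7}{5} e_{23}


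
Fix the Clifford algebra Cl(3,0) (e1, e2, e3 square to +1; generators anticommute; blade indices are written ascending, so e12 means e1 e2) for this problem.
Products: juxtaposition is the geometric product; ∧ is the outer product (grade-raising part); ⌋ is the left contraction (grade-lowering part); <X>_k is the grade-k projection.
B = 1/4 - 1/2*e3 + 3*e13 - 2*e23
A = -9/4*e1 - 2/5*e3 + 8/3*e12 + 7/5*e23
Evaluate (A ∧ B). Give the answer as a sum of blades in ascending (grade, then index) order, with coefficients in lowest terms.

step 1: -9/16*e1 - 1/10*e3 + 2/3*e12 + 9/8*e13 + 7/20*e23 + 19/6*e123
Answer: -9/16*e1 - 1/10*e3 + 2/3*e12 + 9/8*e13 + 7/20*e23 + 19/6*e123


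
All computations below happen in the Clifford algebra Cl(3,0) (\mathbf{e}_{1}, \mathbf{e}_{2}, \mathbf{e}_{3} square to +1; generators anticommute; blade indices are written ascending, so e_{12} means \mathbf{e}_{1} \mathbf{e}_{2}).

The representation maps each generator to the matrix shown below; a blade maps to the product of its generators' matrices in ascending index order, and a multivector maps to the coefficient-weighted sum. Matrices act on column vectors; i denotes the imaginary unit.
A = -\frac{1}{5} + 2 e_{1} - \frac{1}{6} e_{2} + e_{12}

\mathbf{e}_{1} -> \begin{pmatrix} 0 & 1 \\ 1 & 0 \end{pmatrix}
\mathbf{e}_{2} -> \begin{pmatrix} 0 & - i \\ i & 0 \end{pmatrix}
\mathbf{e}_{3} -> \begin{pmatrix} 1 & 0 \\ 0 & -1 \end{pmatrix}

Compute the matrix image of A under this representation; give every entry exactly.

Bivector images (products of the table entries): rho(e_{12}) = rho(\mathbf{e}_{1})rho(\mathbf{e}_{2}) = \begin{pmatrix} i & 0 \\ 0 & - i \end{pmatrix}.
M = (-\frac{1}{5})*1 + (2)*rho(e_{1}) + (-\frac{1}{6})*rho(e_{2}) + (1)*rho(e_{12}), summed entrywise (1 is the identity matrix):
Answer: \begin{pmatrix} - \frac{1}{5} + i & 2 + \frac{i}{6} \\ 2 - \frac{i}{6} & - \frac{1}{5} - i \end{pmatrix}


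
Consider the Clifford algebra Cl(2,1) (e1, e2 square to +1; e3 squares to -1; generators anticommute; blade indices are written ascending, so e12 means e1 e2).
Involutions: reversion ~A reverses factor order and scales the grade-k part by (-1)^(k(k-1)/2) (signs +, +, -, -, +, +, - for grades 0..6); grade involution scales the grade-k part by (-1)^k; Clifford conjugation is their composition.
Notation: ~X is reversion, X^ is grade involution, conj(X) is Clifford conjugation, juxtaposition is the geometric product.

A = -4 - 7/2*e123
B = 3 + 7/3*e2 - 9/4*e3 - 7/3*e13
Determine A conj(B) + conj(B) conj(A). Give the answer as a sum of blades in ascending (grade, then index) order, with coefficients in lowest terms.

first term: -12 + 35/2*e2 - 9*e3 + 63/8*e12 - 35/2*e13 - 21/2*e123
second term: -12 + 35/2*e2 - 9*e3 + 63/8*e12 - 35/2*e13 - 21/2*e123
Answer: -24 + 35*e2 - 18*e3 + 63/4*e12 - 35*e13 - 21*e123


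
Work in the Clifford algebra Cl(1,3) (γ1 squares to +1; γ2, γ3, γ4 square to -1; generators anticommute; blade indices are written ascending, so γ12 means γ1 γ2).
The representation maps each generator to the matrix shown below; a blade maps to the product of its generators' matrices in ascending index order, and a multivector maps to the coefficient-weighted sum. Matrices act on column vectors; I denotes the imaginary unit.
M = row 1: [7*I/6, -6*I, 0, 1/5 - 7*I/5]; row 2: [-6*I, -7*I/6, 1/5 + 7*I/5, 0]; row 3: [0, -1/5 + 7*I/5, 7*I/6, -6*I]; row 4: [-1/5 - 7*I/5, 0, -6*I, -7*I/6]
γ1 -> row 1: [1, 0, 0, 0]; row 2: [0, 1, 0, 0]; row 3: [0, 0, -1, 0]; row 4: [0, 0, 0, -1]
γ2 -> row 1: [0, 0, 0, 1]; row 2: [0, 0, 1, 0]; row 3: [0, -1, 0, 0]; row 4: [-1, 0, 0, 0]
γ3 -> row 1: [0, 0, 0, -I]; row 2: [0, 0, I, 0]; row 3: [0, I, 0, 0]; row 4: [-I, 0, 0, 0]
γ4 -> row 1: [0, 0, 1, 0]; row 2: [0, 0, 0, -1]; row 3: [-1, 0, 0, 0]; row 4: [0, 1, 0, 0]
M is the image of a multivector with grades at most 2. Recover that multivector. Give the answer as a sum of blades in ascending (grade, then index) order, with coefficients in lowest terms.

Method: the blade images are trace-orthogonal — tr(rho(e_A) rho(e_B)^-1) = 4 if A = B and 0 otherwise — and rho(e_A)^-1 = (e_A)^2 * rho(e_A) with (e_A)^2 = +1 or -1, so the coefficient of e_A in the preimage is (e_A)^2 * tr(M rho(e_A))/4.
Nonzero projections over blades of grade <= 2: γ2: (γ2)^2 = -1, tr(M rho(γ2)) = -4/5, coefficient 1/5; γ3: (γ3)^2 = -1, tr(M rho(γ3)) = -28/5, coefficient 7/5; γ23: (γ23)^2 = -1, tr(M rho(γ23)) = 14/3, coefficient -7/6; γ34: (γ34)^2 = -1, tr(M rho(γ34)) = -24, coefficient 6. Every other blade of grade <= 2 projects to 0.
Answer: 1/5*γ2 + 7/5*γ3 - 7/6*γ23 + 6*γ34


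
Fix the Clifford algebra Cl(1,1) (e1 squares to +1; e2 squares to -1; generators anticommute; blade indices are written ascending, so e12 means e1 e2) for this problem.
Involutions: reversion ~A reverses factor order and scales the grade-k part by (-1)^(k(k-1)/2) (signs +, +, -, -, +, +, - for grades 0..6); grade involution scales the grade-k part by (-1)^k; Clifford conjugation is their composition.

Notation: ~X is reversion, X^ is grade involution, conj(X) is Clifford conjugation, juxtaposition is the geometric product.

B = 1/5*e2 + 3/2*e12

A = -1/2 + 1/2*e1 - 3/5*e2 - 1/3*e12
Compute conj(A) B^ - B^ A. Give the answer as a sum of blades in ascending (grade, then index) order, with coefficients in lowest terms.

first term: 31/50 + 29/30*e1 - 13/20*e2 - 13/20*e12
second term: -31/50 + 29/30*e1 - 13/20*e2 - 13/20*e12
Answer: 31/25


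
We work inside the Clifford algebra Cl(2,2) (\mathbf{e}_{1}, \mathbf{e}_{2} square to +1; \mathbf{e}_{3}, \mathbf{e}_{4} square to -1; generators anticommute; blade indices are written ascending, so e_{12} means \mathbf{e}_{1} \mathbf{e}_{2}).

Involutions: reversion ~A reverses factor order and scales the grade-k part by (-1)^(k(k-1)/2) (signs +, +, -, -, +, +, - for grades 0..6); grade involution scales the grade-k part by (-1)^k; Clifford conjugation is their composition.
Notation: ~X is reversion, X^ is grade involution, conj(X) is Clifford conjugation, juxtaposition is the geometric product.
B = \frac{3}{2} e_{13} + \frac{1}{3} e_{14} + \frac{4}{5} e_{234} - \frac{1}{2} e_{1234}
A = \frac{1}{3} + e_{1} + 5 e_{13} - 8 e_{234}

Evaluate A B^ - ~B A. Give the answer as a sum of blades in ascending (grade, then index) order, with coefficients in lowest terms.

first term: \frac{11}{10} + 4 e_{1} + \frac{3}{2} e_{3} + \frac{1}{3} e_{4} + \frac{1}{2} e_{13} + \frac{1}{9} e_{14} + \frac{5}{2} e_{24} - \frac{5}{3} e_{34} - \frac{8}{3} e_{123} + 8 e_{124} - \frac{23}{30} e_{234} - \frac{29}{30} e_{1234}
second term: -\frac{139}{10} - 4 e_{1} + \frac{3}{2} e_{3} + \frac{1}{3} e_{4} - \frac{1}{2} e_{13} - \frac{1}{9} e_{14} + \frac{5}{2} e_{24} - \frac{5}{3} e_{34} - \frac{8}{3} e_{123} + 16 e_{124} + \frac{7}{30} e_{234} + \frac{19}{30} e_{1234}
Answer: 15 + 8 e_{1} + e_{13} + \frac{2}{9} e_{14} - 8 e_{124} - e_{234} - \frac{8}{5} e_{1234}


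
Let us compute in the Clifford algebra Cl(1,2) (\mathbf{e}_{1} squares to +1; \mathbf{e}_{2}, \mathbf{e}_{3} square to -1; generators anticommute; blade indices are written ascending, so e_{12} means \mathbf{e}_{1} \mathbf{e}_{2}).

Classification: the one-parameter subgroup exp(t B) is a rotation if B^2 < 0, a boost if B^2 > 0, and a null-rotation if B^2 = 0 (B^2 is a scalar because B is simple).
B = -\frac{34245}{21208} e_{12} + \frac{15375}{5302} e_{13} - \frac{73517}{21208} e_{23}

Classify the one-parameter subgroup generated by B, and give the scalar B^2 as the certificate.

B^2 term by term: the squares give (-\frac{34245}{21208})^2*(e_{12})^2 + (\frac{15375}{5302})^2*(e_{13})^2 + (-\frac{73517}{21208})^2*(e_{23})^2 = \frac{1172720025}{449779264}*(+1) + \frac{236390625}{28111204}*(+1) + \frac{5404749289}{449779264}*(-1) = -1 (each basis 2-blade squares to minus the product of its generators' squares); cross terms between blades sharing an index anticommute and cancel. So B^2 = -1.
Answer: rotation, certificate B^2 = -1. Certificate logic: -1 is a conjugation-invariant scalar, so its sign fixes rotation versus boost versus null-rotation outright.


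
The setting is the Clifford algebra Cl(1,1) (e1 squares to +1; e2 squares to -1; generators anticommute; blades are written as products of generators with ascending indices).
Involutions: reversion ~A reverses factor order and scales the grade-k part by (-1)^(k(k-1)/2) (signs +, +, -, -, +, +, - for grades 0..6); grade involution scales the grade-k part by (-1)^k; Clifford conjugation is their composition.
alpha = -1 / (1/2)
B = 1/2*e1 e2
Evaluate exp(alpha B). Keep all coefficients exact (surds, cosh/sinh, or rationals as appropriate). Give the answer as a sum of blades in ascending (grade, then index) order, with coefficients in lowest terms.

B^2 = (1/2)^2*(e1 e2)^2 = 1/4*(+1) = 1/4 (a basis 2-blade squares to minus the product of its generators' squares).
B^2 = 1/4 — the positive square puts this in the hyperbolic regime; l = 1/2, alpha*l = -1, so exp(alpha B) = cosh(-1) + (sinh(-1)/(1/2))*B = cosh(1) + (-2*sinh(1))*B.
Answer: cosh(1) - sinh(1)*e1 e2


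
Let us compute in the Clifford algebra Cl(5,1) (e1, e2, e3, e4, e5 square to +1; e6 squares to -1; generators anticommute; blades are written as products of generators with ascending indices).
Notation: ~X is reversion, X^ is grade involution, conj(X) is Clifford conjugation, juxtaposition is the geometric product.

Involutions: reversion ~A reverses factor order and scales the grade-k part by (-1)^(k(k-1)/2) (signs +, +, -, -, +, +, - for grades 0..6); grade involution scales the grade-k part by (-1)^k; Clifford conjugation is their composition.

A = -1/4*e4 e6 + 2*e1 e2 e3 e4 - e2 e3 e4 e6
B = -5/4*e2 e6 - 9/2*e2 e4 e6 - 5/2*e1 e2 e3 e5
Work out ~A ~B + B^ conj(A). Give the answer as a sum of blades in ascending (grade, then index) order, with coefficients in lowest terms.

first term: 9/8*e2 + 9/2*e3 - 5/16*e2 e4 - 5/4*e3 e4 - 5*e4 e5 + 9*e1 e3 e6 + 5/2*e1 e3 e4 e6 + 5/2*e1 e4 e5 e6 + 5/8*e1 e2 e3 e4 e5 e6
second term: 9/8*e2 - 9/2*e3 - 5/16*e2 e4 + 5/4*e3 e4 + 5*e4 e5 + 9*e1 e3 e6 + 5/2*e1 e3 e4 e6 + 5/2*e1 e4 e5 e6 + 5/8*e1 e2 e3 e4 e5 e6
Answer: 9/4*e2 - 5/8*e2 e4 + 18*e1 e3 e6 + 5*e1 e3 e4 e6 + 5*e1 e4 e5 e6 + 5/4*e1 e2 e3 e4 e5 e6


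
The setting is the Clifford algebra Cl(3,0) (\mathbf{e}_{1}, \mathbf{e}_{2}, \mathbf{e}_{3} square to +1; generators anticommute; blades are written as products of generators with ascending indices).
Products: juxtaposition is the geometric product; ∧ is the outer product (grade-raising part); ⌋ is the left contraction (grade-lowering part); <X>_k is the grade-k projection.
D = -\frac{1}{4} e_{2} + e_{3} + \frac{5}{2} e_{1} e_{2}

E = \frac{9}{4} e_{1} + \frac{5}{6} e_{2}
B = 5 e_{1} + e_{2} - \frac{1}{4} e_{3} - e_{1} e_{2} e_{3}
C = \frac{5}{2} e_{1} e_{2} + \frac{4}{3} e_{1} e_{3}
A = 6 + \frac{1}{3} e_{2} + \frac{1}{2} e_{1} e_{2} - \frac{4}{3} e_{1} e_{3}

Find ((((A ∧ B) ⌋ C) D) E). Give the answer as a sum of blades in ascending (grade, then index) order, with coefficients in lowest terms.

step 1: 30 e_{1} + 6 e_{2} - \frac{3}{2} e_{3} - \frac{5}{3} e_{1} e_{2} - \frac{1}{12} e_{2} e_{3} - \frac{115}{24} e_{1} e_{2} e_{3}
step 2: \frac{25}{6} - 13 e_{1} + 75 e_{2} + 40 e_{3}
step 3: \frac{85}{4} - \frac{375}{2} e_{1} - \frac{805}{24} e_{2} + \frac{25}{6} e_{3} + \frac{41}{3} e_{1} e_{2} - 13 e_{1} e_{3} + 85 e_{2} e_{3} + 100 e_{1} e_{2} e_{3}
step 4: -\frac{64775}{144} + \frac{8525}{144} e_{1} - \frac{313}{24} e_{2} - \frac{499}{12} e_{3} - \frac{2585}{32} e_{1} e_{2} - \frac{2225}{24} e_{1} e_{3} + \frac{7975}{36} e_{2} e_{3} + \frac{2425}{12} e_{1} e_{2} e_{3}
Answer: -\frac{64775}{144} + \frac{8525}{144} e_{1} - \frac{313}{24} e_{2} - \frac{499}{12} e_{3} - \frac{2585}{32} e_{1} e_{2} - \frac{2225}{24} e_{1} e_{3} + \frac{7975}{36} e_{2} e_{3} + \frac{2425}{12} e_{1} e_{2} e_{3}


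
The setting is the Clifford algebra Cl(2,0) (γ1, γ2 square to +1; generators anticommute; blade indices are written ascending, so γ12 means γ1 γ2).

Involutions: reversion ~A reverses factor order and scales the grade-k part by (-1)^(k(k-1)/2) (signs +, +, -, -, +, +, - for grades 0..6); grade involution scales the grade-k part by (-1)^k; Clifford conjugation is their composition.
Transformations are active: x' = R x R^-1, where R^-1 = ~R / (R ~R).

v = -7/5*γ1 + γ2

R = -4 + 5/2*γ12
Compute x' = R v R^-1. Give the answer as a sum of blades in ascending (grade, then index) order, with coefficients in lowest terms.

~R = -4 - 5/2*γ12, and R ~R = 89/4, so R^-1 = ~R / (89/4).
R v = 81/10*γ1 - 1/2*γ2
Answer: -673/445*γ1 - 73/89*γ2


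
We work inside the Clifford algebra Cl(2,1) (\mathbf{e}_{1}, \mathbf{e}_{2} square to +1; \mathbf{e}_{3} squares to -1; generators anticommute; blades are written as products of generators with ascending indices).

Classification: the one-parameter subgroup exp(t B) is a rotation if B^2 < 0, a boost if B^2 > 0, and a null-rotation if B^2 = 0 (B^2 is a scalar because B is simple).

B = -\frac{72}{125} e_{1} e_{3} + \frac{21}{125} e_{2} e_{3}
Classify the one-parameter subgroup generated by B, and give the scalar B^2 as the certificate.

B^2 term by term: the squares give (-\frac{72}{125})^2*(e_{1} e_{3})^2 + (\frac{21}{125})^2*(e_{2} e_{3})^2 = \frac{5184}{15625}*(+1) + \frac{441}{15625}*(+1) = \frac{9}{25} (each basis 2-blade squares to minus the product of its generators' squares); cross terms between blades sharing an index anticommute and cancel. So B^2 = \frac{9}{25}.
Answer: boost, certificate B^2 = \frac{9}{25}. Key observation: B^2 = \frac{9}{25} is a conjugation invariant, so its sign decides the class regardless of the surface form of B.


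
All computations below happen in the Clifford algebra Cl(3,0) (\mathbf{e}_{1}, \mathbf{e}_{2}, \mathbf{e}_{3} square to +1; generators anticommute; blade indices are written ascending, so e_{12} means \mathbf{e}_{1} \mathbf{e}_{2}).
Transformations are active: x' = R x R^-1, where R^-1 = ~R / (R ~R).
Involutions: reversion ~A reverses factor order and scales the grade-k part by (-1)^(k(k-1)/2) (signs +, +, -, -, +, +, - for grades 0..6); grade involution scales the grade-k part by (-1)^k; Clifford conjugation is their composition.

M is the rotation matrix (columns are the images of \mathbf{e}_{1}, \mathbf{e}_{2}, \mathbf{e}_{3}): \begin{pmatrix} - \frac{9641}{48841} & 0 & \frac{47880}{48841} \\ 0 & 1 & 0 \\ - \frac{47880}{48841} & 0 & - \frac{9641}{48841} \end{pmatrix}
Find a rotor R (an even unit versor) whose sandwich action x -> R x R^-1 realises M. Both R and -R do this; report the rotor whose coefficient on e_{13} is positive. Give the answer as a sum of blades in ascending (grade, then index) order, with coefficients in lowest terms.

Method: write R = a + b12*e_{12} + b13*e_{13} + b23*e_{23} with a^2 + b12^2 + b13^2 + b23^2 = 1 (so R^-1 = ~R). Expanding the columns R e_j ~R gives tr M = 4a^2 - 1 and, from the antisymmetric part, M21 - M12 = -4a*b12, M13 - M31 = 4a*b13, M32 - M23 = -4a*b23.
Here tr M = \frac{29559}{48841}, so a^2 = (1 + tr M)/4 = \frac{19600}{48841} and a = ±\frac{140}{221}. Taking a = \frac{140}{221}: M21 - M12 = 0, M13 - M31 = \frac{95760}{48841}, M32 - M23 = 0, giving b12 = 0, b13 = \frac{171}{221}, b23 = 0, i.e. R = \frac{140}{221} + \frac{171}{221} e_{13}.
Its e_{13} coefficient is already positive.
Answer: \frac{140}{221} + \frac{171}{221} e_{13}. Key observation: the double cover Spin(3) -> SO(3) sends R and -R to the same matrix (trace \frac{29559}{48841} here), so the stated sign of the e_{13} coefficient is what selects one sheet.


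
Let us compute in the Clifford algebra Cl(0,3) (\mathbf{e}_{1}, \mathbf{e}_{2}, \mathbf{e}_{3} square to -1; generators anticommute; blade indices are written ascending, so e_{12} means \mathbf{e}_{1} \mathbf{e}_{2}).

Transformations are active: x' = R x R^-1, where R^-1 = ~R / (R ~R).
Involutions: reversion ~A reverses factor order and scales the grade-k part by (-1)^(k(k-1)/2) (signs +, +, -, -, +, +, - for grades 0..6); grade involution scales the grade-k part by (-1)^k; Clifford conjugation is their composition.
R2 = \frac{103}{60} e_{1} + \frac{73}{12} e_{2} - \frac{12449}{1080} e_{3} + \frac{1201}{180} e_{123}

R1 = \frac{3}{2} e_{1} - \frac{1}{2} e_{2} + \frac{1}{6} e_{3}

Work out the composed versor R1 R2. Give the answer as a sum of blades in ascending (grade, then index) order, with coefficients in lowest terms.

Distribute over the terms of R1 (each basis-blade product reordered to ascending indices, repeated generators contracted through their squares):
(\frac{3}{2} e_{1}) R2 = -\frac{103}{40} + \frac{73}{8} e_{12} - \frac{12449}{720} e_{13} - \frac{1201}{120} e_{23}
(-\frac{1}{2} e_{2}) R2 = \frac{73}{24} + \frac{103}{120} e_{12} - \frac{1201}{360} e_{13} + \frac{12449}{2160} e_{23}
(\frac{1}{6} e_{3}) R2 = \frac{12449}{6480} - \frac{1201}{1080} e_{12} - \frac{103}{360} e_{13} - \frac{73}{72} e_{23}
Summing the partial products and collecting blades:
Answer: \frac{15473}{6480} + \frac{9581}{1080} e_{12} - \frac{1673}{80} e_{13} - \frac{11359}{2160} e_{23}


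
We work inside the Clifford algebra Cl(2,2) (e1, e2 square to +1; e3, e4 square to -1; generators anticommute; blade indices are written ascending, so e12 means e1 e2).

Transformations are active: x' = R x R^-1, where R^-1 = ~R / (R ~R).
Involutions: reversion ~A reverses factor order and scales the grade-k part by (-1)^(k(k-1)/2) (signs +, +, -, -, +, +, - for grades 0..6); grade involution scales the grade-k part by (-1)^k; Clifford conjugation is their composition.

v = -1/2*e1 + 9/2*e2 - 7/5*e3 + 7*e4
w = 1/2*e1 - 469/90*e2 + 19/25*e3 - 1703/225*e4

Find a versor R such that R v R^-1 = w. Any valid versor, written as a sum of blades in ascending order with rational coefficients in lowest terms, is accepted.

Sketch: the shared square -1523/50 makes R = v + w = -32/45*e2 - 16/25*e3 - 128/225*e4 the natural versor; its sandwich fixes that direction, negates (v - w)/2, and sends v to w.
Answer: -32/45*e2 - 16/25*e3 - 128/225*e4


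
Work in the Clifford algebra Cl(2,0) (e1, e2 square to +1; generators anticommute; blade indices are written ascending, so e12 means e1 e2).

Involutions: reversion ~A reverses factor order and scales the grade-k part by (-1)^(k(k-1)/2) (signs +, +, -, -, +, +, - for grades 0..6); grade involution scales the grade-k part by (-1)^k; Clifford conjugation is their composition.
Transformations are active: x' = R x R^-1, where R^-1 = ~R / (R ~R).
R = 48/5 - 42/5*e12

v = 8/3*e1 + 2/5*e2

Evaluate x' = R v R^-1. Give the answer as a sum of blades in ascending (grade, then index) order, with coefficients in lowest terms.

~R = 48/5 + 42/5*e12, and R ~R = 4068/25, so R^-1 = ~R / (4068/25).
R v = 556/25*e1 + 656/25*e2
Answer: -24/565*e1 + 914/339*e2


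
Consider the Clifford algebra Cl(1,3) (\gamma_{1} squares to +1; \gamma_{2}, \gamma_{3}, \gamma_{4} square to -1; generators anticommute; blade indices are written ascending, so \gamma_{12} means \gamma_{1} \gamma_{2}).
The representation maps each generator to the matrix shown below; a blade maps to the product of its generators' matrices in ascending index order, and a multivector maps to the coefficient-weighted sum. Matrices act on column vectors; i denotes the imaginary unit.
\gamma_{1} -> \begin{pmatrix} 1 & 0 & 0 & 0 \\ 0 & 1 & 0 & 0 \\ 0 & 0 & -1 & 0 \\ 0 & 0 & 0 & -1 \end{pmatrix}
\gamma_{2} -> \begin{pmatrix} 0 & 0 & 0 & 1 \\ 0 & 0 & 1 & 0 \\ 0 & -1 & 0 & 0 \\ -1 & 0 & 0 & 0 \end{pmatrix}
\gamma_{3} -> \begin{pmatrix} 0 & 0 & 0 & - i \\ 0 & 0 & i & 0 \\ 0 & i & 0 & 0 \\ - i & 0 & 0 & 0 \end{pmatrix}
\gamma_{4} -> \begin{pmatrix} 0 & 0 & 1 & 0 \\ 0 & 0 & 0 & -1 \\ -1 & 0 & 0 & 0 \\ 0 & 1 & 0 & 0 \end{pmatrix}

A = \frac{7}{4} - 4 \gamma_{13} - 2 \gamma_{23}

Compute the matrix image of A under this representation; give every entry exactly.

Bivector images (products of the table entries): rho(\gamma_{13}) = rho(\gamma_{1})rho(\gamma_{3}) = \begin{pmatrix} 0 & 0 & 0 & - i \\ 0 & 0 & i & 0 \\ 0 & - i & 0 & 0 \\ i & 0 & 0 & 0 \end{pmatrix}; rho(\gamma_{23}) = rho(\gamma_{2})rho(\gamma_{3}) = \begin{pmatrix} - i & 0 & 0 & 0 \\ 0 & i & 0 & 0 \\ 0 & 0 & - i & 0 \\ 0 & 0 & 0 & i \end{pmatrix}.
M = (\frac{7}{4})*1 + (-4)*rho(\gamma_{13}) + (-2)*rho(\gamma_{23}), summed entrywise (1 is the identity matrix):
Answer: \begin{pmatrix} \frac{7}{4} + 2 i & 0 & 0 & 4 i \\ 0 & \frac{7}{4} - 2 i & - 4 i & 0 \\ 0 & 4 i & \frac{7}{4} + 2 i & 0 \\ - 4 i & 0 & 0 & \frac{7}{4} - 2 i \end{pmatrix}


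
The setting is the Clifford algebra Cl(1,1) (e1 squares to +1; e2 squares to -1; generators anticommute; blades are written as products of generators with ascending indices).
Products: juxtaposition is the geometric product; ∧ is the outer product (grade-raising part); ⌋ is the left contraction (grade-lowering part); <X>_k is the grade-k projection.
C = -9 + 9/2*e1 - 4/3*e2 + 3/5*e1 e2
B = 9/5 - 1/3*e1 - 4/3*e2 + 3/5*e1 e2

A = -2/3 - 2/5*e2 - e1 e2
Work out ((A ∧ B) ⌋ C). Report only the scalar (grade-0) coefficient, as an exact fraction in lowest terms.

step 1: -6/5 + 2/9*e1 + 38/225*e2 - 7/3*e1 e2
step 2: 7172/675 - 1987/375*e1 + 26/15*e2 - 18/25*e1 e2
Answer: 7172/675


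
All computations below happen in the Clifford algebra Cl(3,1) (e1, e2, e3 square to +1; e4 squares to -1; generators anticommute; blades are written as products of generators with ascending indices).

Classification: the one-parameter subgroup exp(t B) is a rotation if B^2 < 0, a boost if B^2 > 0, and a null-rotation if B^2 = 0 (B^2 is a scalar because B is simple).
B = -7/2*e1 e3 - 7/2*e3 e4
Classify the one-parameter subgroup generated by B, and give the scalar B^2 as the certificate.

B^2 term by term: the squares give (-7/2)^2*(e1 e3)^2 + (-7/2)^2*(e3 e4)^2 = 49/4*(-1) + 49/4*(+1) = 0 (each basis 2-blade squares to minus the product of its generators' squares); cross terms between blades sharing an index anticommute and cancel. So B^2 = 0.
Answer: null-rotation, certificate B^2 = 0. The class reads off the invariant scalar 0 directly.


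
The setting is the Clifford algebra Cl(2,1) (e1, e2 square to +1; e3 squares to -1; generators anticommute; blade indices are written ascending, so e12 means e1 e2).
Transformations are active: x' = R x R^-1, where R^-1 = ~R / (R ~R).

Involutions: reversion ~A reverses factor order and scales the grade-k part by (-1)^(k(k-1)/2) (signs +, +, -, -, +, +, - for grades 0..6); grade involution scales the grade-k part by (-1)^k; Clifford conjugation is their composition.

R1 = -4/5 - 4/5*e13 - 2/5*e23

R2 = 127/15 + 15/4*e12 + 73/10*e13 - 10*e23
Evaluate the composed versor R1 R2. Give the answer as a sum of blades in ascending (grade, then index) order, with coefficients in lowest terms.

Distribute over the terms of R1 (each basis-blade product reordered to ascending indices, repeated generators contracted through their squares):
(-4/5) R2 = -508/75 - 3*e12 - 146/25*e13 + 8*e23
(-4/5*e13) R2 = -146/25 + 8*e12 - 508/75*e13 - 3*e23
(-2/5*e23) R2 = 4 + 73/25*e12 + 3/2*e13 - 254/75*e23
Summing the partial products and collecting blades:
Answer: -646/75 + 198/25*e12 - 1667/150*e13 + 121/75*e23


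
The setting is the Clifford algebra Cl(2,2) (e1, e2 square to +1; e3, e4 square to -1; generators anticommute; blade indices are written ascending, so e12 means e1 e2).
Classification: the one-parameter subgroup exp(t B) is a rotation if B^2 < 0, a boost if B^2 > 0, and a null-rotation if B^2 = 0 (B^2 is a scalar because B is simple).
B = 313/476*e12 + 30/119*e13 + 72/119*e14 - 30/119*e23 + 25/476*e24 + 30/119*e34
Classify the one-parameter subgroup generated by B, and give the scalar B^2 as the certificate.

B^2 term by term: the squares give (313/476)^2*(e12)^2 + (30/119)^2*(e13)^2 + (72/119)^2*(e14)^2 + (-30/119)^2*(e23)^2 + (25/476)^2*(e24)^2 + (30/119)^2*(e34)^2 = 97969/226576*(-1) + 900/14161*(+1) + 5184/14161*(+1) + 900/14161*(+1) + 625/226576*(+1) + 900/14161*(-1) = 0 (each basis 2-blade squares to minus the product of its generators' squares); cross terms between blades sharing an index anticommute and cancel; the commuting (index-disjoint) pairs give grade-4 terms 2*c*c'*(blade product), which cancel blade by blade — e1234: 4695/14161 - 375/14161 - 4320/14161 = 0 — confirming B is simple. So B^2 = 0.
Answer: null-rotation, certificate B^2 = 0. Check the certificate: B^2 = 0, and that sign is decisive whatever form B takes.


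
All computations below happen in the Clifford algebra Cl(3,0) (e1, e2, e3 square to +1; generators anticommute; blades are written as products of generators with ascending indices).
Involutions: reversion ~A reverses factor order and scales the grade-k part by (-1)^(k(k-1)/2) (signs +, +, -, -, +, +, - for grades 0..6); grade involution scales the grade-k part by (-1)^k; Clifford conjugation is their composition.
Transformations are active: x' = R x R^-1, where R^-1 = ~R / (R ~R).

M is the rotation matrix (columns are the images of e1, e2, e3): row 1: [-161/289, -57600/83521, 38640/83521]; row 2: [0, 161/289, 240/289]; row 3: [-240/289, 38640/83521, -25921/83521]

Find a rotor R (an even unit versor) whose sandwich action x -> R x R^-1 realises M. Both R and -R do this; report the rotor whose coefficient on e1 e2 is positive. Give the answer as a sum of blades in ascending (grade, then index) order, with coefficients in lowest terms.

Method: write R = a + b12*e1 e2 + b13*e1 e3 + b23*e2 e3 with a^2 + b12^2 + b13^2 + b23^2 = 1 (so R^-1 = ~R). Expanding the columns R e_j ~R gives tr M = 4a^2 - 1 and, from the antisymmetric part, M21 - M12 = -4a*b12, M13 - M31 = 4a*b13, M32 - M23 = -4a*b23.
Here tr M = -25921/83521, so a^2 = (1 + tr M)/4 = 14400/83521 and a = ±120/289. Taking a = 120/289: M21 - M12 = 57600/83521, M13 - M31 = 108000/83521, M32 - M23 = -30720/83521, giving b12 = -120/289, b13 = 225/289, b23 = 64/289, i.e. R = 120/289 - 120/289*e1 e2 + 225/289*e1 e3 + 64/289*e2 e3.
Its e1 e2 coefficient is negative, so report the other preimage -R.
Answer: -120/289 + 120/289*e1 e2 - 225/289*e1 e3 - 64/289*e2 e3. Why the constraint matters: R and -R act identically through the sandwich — M has trace -25921/83521 either way — so only the sign condition on e1 e2 picks one of the two preimages.


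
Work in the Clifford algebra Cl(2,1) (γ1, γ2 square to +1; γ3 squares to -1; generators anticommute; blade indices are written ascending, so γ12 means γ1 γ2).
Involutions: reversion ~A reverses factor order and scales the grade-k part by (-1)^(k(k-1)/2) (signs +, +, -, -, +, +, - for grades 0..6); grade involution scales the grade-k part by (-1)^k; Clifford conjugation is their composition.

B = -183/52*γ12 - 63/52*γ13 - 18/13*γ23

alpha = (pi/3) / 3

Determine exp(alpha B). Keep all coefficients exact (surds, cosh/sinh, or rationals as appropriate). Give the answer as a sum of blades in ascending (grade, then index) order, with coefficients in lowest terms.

B^2 term by term: the squares give (-183/52)^2*(γ12)^2 + (-63/52)^2*(γ13)^2 + (-18/13)^2*(γ23)^2 = 33489/2704*(-1) + 3969/2704*(+1) + 324/169*(+1) = -9 (each basis 2-blade squares to minus the product of its generators' squares); cross terms between blades sharing an index anticommute and cancel. So B^2 = -9.
B^2 = -9 — a negative square means the series sums to a rotation: l = 3, alpha*l = pi/3, so exp(alpha B) = cos(pi/3) + (sin(pi/3)/3)*B = 1/2 + (sqrt(3)/6)*B.
Answer: 1/2 - 61*sqrt(3)/104*γ12 - 21*sqrt(3)/104*γ13 - 3*sqrt(3)/13*γ23


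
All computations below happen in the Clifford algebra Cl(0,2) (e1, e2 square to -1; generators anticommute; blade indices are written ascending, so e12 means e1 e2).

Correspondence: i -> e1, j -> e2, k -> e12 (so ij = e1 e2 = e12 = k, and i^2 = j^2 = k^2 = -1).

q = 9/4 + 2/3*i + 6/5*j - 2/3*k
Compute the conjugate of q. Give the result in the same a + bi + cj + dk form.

In blades: q = 9/4 + 2/3*e1 + 6/5*e2 - 2/3*e12.
Conjugation here is Clifford conjugation: the scalar is fixed and the grade-1 and grade-2 blades all flip sign, giving 9/4 - 2/3*e1 - 6/5*e2 + 2/3*e12; translating back:
Answer: 9/4 - 2/3*i - 6/5*j + 2/3*k


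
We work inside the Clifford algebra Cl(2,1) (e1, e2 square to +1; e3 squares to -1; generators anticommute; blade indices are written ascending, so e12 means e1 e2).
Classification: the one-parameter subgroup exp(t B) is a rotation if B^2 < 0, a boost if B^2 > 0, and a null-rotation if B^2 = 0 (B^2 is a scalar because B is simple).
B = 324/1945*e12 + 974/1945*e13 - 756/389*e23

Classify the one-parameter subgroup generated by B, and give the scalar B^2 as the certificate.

B^2 term by term: the squares give (324/1945)^2*(e12)^2 + (974/1945)^2*(e13)^2 + (-756/389)^2*(e23)^2 = 104976/3783025*(-1) + 948676/3783025*(+1) + 571536/151321*(+1) = 4 (each basis 2-blade squares to minus the product of its generators' squares); cross terms between blades sharing an index anticommute and cancel. So B^2 = 4.
Answer: boost, certificate B^2 = 4. One invariant decides it: the square 4 survives every conjugation, and its sign is exactly the classification.


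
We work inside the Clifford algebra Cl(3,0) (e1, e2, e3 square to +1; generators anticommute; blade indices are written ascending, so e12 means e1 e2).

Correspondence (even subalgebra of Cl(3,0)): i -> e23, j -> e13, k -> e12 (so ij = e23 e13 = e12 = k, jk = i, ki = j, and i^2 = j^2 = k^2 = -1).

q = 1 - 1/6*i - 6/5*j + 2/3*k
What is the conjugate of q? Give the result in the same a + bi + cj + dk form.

In blades: q = 1 + 2/3*e12 - 6/5*e13 - 1/6*e23.
Quaternion conjugation is reversion on the even subalgebra: the scalar is fixed and every grade-2 blade flips sign, giving 1 - 2/3*e12 + 6/5*e13 + 1/6*e23; translating back:
Answer: 1 + 1/6*i + 6/5*j - 2/3*k


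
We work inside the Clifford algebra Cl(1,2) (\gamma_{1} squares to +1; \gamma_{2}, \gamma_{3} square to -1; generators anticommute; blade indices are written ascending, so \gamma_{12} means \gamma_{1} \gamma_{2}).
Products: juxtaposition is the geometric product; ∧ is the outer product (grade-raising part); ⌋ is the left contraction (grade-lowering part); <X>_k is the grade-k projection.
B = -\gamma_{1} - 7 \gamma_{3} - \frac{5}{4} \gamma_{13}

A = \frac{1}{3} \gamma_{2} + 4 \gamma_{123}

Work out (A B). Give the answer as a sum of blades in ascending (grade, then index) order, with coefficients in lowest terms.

step 1: 5 \gamma_{2} + \frac{85}{3} \gamma_{12} - \frac{19}{3} \gamma_{23} + \frac{5}{12} \gamma_{123}
Answer: 5 \gamma_{2} + \frac{85}{3} \gamma_{12} - \frac{19}{3} \gamma_{23} + \frac{5}{12} \gamma_{123}


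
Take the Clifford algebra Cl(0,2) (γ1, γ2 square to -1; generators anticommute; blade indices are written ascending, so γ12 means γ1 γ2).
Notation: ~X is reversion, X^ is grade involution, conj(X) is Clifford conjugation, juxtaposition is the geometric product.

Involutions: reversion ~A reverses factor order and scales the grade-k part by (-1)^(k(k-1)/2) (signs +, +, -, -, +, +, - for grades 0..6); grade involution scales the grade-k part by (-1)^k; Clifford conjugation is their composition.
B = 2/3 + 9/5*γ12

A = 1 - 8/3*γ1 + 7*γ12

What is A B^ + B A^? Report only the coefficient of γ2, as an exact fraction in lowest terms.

first term: -179/15 - 16/9*γ1 + 24/5*γ2 + 97/15*γ12
second term: -179/15 + 16/9*γ1 + 24/5*γ2 + 97/15*γ12
Answer: 48/5
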